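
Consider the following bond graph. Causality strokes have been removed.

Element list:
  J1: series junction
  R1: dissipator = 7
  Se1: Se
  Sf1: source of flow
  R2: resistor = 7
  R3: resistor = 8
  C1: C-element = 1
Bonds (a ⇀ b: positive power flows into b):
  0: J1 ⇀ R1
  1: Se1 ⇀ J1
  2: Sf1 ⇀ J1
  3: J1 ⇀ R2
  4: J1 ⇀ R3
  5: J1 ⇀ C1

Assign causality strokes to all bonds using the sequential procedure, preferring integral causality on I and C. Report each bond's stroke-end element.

b0 →J1
b1 →J1
b2 →Sf1
b3 →J1
b4 →J1
b5 →J1

b1 stroke at J1  (Se1 (Se) sets effort on bond)
b2 stroke at Sf1  (Sf1 (Sf) sets flow on bond)
b0 stroke at J1  (1-jn J1 has f-setter on 2)
b3 stroke at J1  (1-jn J1 has f-setter on 2)
b4 stroke at J1  (1-jn J1 has f-setter on 2)
b5 stroke at J1  (J1 flow already set via bond 2)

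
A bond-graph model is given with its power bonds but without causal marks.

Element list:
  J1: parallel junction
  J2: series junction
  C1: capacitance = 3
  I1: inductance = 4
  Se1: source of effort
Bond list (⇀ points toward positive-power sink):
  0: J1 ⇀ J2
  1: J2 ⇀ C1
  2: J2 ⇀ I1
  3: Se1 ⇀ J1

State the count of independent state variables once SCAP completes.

2  (C1, I1 all integral)

b3 stroke→J1  (source Se1 imposes e)
b0 stroke→J2  (0-jn J1 has e-setter on 3)
b1 stroke→J2  (prefer integral on C1)
b2 stroke→I1  (J2 needs exactly one f-in)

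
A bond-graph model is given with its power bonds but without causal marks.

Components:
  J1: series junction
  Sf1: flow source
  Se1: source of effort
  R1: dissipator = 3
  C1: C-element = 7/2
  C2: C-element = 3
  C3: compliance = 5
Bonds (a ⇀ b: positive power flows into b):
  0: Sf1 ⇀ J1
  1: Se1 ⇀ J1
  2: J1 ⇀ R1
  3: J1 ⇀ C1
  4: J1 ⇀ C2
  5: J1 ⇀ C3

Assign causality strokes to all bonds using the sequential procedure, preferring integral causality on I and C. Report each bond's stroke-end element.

b0 →Sf1
b1 →J1
b2 →J1
b3 →J1
b4 →J1
b5 →J1

β0 stroke→Sf1  (Sf1 (Sf) sets flow on bond)
β1 stroke→J1  (Se1: effort source, stroke at far end)
β2 stroke→J1  (1-jn J1 has f-setter on 0)
β3 stroke→J1  (common-f at J1 fixed by 0)
β4 stroke→J1  (1-jn J1 has f-setter on 0)
β5 stroke→J1  (common-f at J1 fixed by 0)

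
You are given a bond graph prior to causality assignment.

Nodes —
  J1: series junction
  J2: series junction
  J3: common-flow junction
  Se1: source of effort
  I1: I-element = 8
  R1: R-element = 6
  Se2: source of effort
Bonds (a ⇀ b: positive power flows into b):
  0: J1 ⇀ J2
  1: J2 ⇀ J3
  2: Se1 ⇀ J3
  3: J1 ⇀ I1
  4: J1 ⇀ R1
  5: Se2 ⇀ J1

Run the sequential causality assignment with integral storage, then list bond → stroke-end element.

β0 stroke at J1
β1 stroke at J2
β2 stroke at J3
β3 stroke at I1
β4 stroke at J1
β5 stroke at J1

bond 2 stroke at J3  (source Se1 imposes e)
bond 5 stroke at J1  (source Se2 imposes e)
bond 1 stroke at J2  (closing 1-jn rule on J3)
bond 0 stroke at J1  (closing 1-jn rule on J2)
bond 3 stroke at I1  (I1: I, integral causality)
bond 4 stroke at J1  (J1: bond 3 brought flow, rest push out)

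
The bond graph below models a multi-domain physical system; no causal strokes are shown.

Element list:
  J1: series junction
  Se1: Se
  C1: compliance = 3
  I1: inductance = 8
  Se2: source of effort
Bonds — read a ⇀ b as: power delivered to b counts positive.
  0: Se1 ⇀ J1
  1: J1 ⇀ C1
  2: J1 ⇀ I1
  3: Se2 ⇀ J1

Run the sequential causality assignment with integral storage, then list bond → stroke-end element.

β0 →J1  (Se1: effort source, stroke at far end)
β3 →J1  (Se2 fixes effort; stroke away)
β1 →J1  (C1 outputs effort q/C1)
β2 →I1  (only one flow-in slot at J1)

b0 stroke at J1
b1 stroke at J1
b2 stroke at I1
b3 stroke at J1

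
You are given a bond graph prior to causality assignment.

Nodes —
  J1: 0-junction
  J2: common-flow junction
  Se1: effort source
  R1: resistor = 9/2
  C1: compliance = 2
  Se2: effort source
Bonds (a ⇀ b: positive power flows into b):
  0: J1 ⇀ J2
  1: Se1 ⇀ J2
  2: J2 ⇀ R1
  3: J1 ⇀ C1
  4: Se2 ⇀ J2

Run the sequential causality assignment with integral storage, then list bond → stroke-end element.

#0 |J2
#1 |J2
#2 |R1
#3 |J1
#4 |J2

bond 1 |J2  (Se1 (Se) sets effort on bond)
bond 4 |J2  (source Se2 imposes e)
bond 3 |J1  (C1 outputs effort q/C1)
bond 0 |J2  (J1 effort already set via bond 3)
bond 2 |R1  (only one flow-in slot at J2)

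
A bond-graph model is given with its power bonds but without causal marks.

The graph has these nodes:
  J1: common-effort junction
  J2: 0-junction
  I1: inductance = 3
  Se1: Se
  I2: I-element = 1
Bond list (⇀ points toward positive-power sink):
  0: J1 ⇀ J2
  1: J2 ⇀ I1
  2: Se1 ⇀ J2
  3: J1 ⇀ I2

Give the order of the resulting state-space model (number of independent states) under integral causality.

2  (I1, I2 all integral)

b2 stroke→J2  (source Se1 imposes e)
b0 stroke→J1  (0-jn J2 has e-setter on 2)
b1 stroke→I1  (common-e at J2 fixed by 2)
b3 stroke→I2  (common-e at J1 fixed by 0)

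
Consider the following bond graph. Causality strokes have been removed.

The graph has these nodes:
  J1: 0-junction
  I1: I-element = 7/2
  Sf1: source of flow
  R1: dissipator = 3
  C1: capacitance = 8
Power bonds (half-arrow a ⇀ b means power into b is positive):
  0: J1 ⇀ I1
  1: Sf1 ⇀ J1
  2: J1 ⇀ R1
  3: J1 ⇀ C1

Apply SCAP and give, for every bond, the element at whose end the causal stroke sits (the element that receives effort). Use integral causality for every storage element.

β0 →I1
β1 →Sf1
β2 →R1
β3 →J1

bond 1 →Sf1  (Sf1 fixes flow; stroke at Sf1)
bond 0 →I1  (I1: I, integral causality)
bond 3 →J1  (C1 outputs effort q/C1)
bond 2 →R1  (J1 effort already set via bond 3)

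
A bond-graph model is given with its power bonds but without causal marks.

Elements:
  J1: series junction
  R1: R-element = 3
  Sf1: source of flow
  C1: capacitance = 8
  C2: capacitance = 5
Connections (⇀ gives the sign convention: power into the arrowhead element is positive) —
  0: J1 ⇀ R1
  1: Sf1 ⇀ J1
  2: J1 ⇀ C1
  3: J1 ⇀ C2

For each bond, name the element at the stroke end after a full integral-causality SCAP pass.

bond 0 stroke→J1
bond 1 stroke→Sf1
bond 2 stroke→J1
bond 3 stroke→J1

bond 1 |Sf1  (Sf1 (Sf) sets flow on bond)
bond 0 |J1  (common-f at J1 fixed by 1)
bond 2 |J1  (J1: bond 1 brought flow, rest push out)
bond 3 |J1  (1-jn J1 has f-setter on 1)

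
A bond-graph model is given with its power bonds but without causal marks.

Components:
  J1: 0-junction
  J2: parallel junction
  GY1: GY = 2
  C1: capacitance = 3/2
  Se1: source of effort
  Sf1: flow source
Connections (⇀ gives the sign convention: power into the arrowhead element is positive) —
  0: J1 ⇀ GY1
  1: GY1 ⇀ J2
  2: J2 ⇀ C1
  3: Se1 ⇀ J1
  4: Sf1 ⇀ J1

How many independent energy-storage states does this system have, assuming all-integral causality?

1  (C1 all integral)

b3 →J1  (Se1 (Se) sets effort on bond)
b4 →Sf1  (Sf1 (Sf) sets flow on bond)
b0 →GY1  (J1 effort already set via bond 3)
b1 →GY1  (GY GY1: same side as bond 0)
b2 →J2  (only one effort-in slot at J2)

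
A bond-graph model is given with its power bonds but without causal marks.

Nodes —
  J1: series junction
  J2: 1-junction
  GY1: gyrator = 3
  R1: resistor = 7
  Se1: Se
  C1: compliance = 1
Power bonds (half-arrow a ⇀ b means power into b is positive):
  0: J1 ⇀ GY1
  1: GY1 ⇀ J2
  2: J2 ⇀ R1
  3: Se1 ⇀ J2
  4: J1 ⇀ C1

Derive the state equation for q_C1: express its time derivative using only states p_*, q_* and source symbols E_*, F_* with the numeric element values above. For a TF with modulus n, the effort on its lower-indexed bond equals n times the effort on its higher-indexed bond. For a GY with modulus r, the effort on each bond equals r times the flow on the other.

dq_C1/dt = -E_Se1/3 - 7*q_C1/9

#3 →J2  (Se1: effort source, stroke at far end)
#4 →J1  (C1: C, integral causality)
#0 →GY1  (J1 needs exactly one f-in)
#1 →GY1  (GY1: gyrator matches bond 0)
#2 →J2  (J2 flow already set via bond 1)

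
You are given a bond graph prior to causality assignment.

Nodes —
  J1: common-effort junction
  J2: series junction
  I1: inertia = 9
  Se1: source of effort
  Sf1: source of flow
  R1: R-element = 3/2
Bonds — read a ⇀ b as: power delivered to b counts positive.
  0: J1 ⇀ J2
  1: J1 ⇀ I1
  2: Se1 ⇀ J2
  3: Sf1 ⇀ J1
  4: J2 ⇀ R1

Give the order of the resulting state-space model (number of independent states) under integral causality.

β2 |J2  (Se1 (Se) sets effort on bond)
β3 |Sf1  (source Sf1 imposes f)
β1 |I1  (prefer integral on I1)
β0 |J1  (J1 needs exactly one e-in)
β4 |J2  (J2 flow already set via bond 0)

1  (I1 all integral)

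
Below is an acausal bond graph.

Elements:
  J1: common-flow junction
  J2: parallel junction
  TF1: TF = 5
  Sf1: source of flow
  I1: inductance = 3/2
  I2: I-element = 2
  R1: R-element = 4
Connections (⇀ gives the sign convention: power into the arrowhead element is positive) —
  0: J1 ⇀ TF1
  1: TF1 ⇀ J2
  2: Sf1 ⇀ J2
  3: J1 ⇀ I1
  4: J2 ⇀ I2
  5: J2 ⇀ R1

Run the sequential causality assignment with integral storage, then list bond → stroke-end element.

#0 stroke→J1
#1 stroke→TF1
#2 stroke→Sf1
#3 stroke→I1
#4 stroke→I2
#5 stroke→J2

bond 2 stroke→Sf1  (Sf1: flow source, stroke at near end)
bond 3 stroke→I1  (prefer integral on I1)
bond 0 stroke→J1  (common-f at J1 fixed by 3)
bond 1 stroke→TF1  (TF TF1: opposite of bond 0)
bond 4 stroke→I2  (prefer integral on I2)
bond 5 stroke→J2  (J2 needs exactly one e-in)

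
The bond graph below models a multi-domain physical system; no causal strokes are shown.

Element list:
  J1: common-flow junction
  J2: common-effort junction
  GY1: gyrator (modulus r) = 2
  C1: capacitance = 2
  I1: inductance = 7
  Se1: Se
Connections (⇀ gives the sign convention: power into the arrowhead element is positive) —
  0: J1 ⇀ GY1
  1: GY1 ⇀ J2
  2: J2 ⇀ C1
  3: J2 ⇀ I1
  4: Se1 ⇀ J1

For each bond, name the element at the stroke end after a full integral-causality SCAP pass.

bond 0 |GY1
bond 1 |GY1
bond 2 |J2
bond 3 |I1
bond 4 |J1

b4 |J1  (Se1 (Se) sets effort on bond)
b0 |GY1  (only one flow-in slot at J1)
b1 |GY1  (GY GY1: same side as bond 0)
b2 |J2  (C1 outputs effort q/C1)
b3 |I1  (common-e at J2 fixed by 2)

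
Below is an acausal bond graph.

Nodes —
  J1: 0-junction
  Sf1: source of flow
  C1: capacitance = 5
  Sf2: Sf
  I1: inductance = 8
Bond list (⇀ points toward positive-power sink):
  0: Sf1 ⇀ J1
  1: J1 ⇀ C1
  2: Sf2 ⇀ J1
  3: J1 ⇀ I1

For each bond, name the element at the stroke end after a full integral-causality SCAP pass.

#0 stroke→Sf1
#1 stroke→J1
#2 stroke→Sf2
#3 stroke→I1

b0 stroke at Sf1  (Sf1 fixes flow; stroke at Sf1)
b2 stroke at Sf2  (source Sf2 imposes f)
b1 stroke at J1  (C1: C, integral causality)
b3 stroke at I1  (0-jn J1 has e-setter on 1)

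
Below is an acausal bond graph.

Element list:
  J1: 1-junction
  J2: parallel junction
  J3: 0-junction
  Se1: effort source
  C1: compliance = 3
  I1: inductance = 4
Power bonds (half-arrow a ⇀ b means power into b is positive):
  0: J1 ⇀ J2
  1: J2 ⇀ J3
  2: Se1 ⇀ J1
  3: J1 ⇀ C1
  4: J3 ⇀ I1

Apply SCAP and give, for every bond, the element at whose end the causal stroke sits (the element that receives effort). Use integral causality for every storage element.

#0 stroke→J2
#1 stroke→J3
#2 stroke→J1
#3 stroke→J1
#4 stroke→I1

#2 |J1  (source Se1 imposes e)
#3 |J1  (prefer integral on C1)
#0 |J2  (closing 1-jn rule on J1)
#1 |J3  (common-e at J2 fixed by 0)
#4 |I1  (0-jn J3 has e-setter on 1)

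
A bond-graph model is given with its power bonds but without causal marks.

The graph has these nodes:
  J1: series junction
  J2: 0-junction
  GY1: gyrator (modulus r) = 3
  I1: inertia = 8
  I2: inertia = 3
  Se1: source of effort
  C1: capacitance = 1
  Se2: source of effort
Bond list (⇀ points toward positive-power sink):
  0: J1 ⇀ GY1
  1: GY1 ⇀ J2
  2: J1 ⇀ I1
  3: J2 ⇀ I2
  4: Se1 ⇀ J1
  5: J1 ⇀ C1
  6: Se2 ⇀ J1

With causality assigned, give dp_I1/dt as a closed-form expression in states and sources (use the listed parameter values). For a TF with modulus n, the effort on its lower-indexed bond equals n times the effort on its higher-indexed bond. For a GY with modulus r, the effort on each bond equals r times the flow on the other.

b4 |J1  (Se1: effort source, stroke at far end)
b6 |J1  (source Se2 imposes e)
b2 |I1  (prefer integral on I1)
b0 |J1  (J1 flow already set via bond 2)
b5 |J1  (common-f at J1 fixed by 2)
b1 |J2  (GY GY1: same side as bond 0)
b3 |I2  (J2 effort already set via bond 1)

dp_I1/dt = E_Se1 + E_Se2 - p_I2 - q_C1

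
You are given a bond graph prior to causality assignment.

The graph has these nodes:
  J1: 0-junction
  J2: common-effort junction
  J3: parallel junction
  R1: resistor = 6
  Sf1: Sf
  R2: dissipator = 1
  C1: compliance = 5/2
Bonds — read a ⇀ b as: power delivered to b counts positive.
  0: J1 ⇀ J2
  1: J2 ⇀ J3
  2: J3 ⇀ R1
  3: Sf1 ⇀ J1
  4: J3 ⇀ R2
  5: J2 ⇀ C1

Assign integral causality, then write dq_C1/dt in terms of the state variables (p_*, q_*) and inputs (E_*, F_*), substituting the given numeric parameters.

dq_C1/dt = F_Sf1 - 7*q_C1/15

β3 stroke at Sf1  (Sf1: flow source, stroke at near end)
β0 stroke at J1  (closing 0-jn rule on J1)
β5 stroke at J2  (C1 outputs effort q/C1)
β1 stroke at J3  (0-jn J2 has e-setter on 5)
β2 stroke at R1  (common-e at J3 fixed by 1)
β4 stroke at R2  (common-e at J3 fixed by 1)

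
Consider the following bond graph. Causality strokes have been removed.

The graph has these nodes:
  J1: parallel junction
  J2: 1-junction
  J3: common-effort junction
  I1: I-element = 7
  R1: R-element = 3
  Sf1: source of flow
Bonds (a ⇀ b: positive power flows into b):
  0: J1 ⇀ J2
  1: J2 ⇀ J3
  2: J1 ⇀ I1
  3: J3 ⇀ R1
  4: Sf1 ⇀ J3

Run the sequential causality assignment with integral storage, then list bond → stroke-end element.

#0 stroke→J1
#1 stroke→J2
#2 stroke→I1
#3 stroke→J3
#4 stroke→Sf1

β4 stroke→Sf1  (Sf1 (Sf) sets flow on bond)
β2 stroke→I1  (I1: I, integral causality)
β0 stroke→J1  (J1 needs exactly one e-in)
β1 stroke→J2  (J2 flow already set via bond 0)
β3 stroke→J3  (J3: last free bond brings effort in)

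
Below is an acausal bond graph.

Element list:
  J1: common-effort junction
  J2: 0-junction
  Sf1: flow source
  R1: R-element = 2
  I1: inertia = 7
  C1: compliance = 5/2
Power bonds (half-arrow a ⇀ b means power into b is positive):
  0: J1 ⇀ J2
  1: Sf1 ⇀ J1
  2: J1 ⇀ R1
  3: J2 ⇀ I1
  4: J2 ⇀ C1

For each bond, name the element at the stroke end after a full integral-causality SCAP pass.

#0 →J1
#1 →Sf1
#2 →R1
#3 →I1
#4 →J2

b1 stroke→Sf1  (Sf1 (Sf) sets flow on bond)
b3 stroke→I1  (I1 outputs flow p/I1)
b4 stroke→J2  (C1: C, integral causality)
b0 stroke→J1  (0-jn J2 has e-setter on 4)
b2 stroke→R1  (J1 effort already set via bond 0)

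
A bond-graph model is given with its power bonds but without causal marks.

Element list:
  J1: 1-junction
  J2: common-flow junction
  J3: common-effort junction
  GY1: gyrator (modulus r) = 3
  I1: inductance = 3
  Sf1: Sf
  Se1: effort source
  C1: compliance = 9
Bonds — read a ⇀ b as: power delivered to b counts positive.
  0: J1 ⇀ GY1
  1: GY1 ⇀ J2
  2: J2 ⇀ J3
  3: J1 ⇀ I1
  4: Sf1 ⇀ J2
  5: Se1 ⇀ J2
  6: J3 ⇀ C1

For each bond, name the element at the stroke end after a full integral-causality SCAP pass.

b4 stroke→Sf1  (Sf1 (Sf) sets flow on bond)
b5 stroke→J2  (source Se1 imposes e)
b1 stroke→J2  (common-f at J2 fixed by 4)
b2 stroke→J2  (1-jn J2 has f-setter on 4)
b6 stroke→J3  (only one effort-in slot at J3)
b0 stroke→J1  (GY1: gyrator matches bond 1)
b3 stroke→I1  (closing 1-jn rule on J1)

b0 →J1
b1 →J2
b2 →J2
b3 →I1
b4 →Sf1
b5 →J2
b6 →J3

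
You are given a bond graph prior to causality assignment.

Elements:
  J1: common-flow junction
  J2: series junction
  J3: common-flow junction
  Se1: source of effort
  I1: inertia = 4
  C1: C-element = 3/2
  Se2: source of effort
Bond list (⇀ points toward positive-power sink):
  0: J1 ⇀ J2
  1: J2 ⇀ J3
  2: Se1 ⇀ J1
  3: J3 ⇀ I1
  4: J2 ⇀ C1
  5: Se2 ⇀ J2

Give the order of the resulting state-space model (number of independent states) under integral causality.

β2 →J1  (Se1: effort source, stroke at far end)
β5 →J2  (Se2 fixes effort; stroke away)
β0 →J2  (only one flow-in slot at J1)
β3 →I1  (I1 integral (f out))
β1 →J3  (J3 flow already set via bond 3)
β4 →J2  (J2 flow already set via bond 1)

2  (C1, I1 all integral)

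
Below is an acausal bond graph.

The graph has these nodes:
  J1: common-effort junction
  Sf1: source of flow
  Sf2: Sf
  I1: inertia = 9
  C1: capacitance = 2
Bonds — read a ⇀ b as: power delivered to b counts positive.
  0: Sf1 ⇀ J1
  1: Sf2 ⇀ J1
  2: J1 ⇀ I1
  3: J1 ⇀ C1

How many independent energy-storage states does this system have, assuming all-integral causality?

2  (C1, I1 all integral)

#0 stroke at Sf1  (source Sf1 imposes f)
#1 stroke at Sf2  (Sf2 (Sf) sets flow on bond)
#2 stroke at I1  (I1 outputs flow p/I1)
#3 stroke at J1  (J1: last free bond brings effort in)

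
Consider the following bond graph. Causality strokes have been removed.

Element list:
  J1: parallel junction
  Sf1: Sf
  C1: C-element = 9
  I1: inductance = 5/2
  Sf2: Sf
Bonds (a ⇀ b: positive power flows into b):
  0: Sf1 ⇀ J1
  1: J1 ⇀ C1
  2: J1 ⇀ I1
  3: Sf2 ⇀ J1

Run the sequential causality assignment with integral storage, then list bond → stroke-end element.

bond 0 stroke at Sf1
bond 1 stroke at J1
bond 2 stroke at I1
bond 3 stroke at Sf2

b0 stroke at Sf1  (Sf1 (Sf) sets flow on bond)
b3 stroke at Sf2  (source Sf2 imposes f)
b1 stroke at J1  (C1: C, integral causality)
b2 stroke at I1  (common-e at J1 fixed by 1)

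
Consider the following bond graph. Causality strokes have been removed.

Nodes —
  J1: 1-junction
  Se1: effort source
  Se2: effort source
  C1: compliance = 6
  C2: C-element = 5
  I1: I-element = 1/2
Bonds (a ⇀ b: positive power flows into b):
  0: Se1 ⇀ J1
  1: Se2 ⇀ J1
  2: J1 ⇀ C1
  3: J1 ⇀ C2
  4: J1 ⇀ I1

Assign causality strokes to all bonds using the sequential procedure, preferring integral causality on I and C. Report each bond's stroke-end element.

b0 →J1  (Se1 fixes effort; stroke away)
b1 →J1  (Se2 fixes effort; stroke away)
b2 →J1  (C1 integral (e out))
b3 →J1  (C2 outputs effort q/C2)
b4 →I1  (closing 1-jn rule on J1)

#0 |J1
#1 |J1
#2 |J1
#3 |J1
#4 |I1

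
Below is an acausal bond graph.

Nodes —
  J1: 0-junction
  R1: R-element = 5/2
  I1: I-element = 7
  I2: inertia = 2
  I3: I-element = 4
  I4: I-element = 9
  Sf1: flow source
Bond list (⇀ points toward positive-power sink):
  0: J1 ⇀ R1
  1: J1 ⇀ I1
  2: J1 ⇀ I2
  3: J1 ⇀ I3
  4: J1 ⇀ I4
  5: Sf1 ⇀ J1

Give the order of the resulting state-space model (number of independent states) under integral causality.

#5 →Sf1  (Sf1 fixes flow; stroke at Sf1)
#1 →I1  (I1: I, integral causality)
#2 →I2  (I2 integral (f out))
#3 →I3  (I3: I, integral causality)
#4 →I4  (prefer integral on I4)
#0 →J1  (only one effort-in slot at J1)

4  (I1, I2, I3, I4 all integral)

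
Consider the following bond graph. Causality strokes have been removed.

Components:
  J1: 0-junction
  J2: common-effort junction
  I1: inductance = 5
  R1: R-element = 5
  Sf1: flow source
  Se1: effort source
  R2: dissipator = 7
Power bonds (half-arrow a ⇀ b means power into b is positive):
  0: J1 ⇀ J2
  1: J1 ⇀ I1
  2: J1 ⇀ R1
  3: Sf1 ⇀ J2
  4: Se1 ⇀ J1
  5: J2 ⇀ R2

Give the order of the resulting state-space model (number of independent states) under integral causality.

1  (I1 all integral)

b3 stroke at Sf1  (source Sf1 imposes f)
b4 stroke at J1  (source Se1 imposes e)
b0 stroke at J2  (J1: bond 4 brought effort, rest push out)
b1 stroke at I1  (common-e at J1 fixed by 4)
b2 stroke at R1  (J1: bond 4 brought effort, rest push out)
b5 stroke at R2  (common-e at J2 fixed by 0)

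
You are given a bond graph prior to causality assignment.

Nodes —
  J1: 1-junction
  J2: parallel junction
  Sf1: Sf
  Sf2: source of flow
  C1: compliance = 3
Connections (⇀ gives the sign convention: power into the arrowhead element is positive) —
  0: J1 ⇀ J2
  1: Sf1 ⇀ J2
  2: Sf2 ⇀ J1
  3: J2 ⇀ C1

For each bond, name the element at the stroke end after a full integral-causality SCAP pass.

β1 |Sf1  (Sf1: flow source, stroke at near end)
β2 |Sf2  (Sf2 (Sf) sets flow on bond)
β0 |J1  (1-jn J1 has f-setter on 2)
β3 |J2  (only one effort-in slot at J2)

bond 0 |J1
bond 1 |Sf1
bond 2 |Sf2
bond 3 |J2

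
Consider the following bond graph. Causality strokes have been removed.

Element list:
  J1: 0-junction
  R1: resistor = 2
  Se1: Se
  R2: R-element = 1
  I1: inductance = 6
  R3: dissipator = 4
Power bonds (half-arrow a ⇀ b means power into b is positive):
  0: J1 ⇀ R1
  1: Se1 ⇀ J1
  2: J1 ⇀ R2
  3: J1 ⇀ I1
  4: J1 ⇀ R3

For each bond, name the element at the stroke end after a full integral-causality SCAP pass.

#1 |J1  (source Se1 imposes e)
#0 |R1  (common-e at J1 fixed by 1)
#2 |R2  (J1: bond 1 brought effort, rest push out)
#3 |I1  (common-e at J1 fixed by 1)
#4 |R3  (J1 effort already set via bond 1)

bond 0 stroke at R1
bond 1 stroke at J1
bond 2 stroke at R2
bond 3 stroke at I1
bond 4 stroke at R3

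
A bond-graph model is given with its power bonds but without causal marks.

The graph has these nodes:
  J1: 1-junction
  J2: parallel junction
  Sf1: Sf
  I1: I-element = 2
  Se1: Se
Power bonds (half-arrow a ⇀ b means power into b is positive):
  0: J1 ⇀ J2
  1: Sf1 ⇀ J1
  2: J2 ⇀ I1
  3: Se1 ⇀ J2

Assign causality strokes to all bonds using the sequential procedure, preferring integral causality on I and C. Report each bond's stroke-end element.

β1 stroke at Sf1  (Sf1 fixes flow; stroke at Sf1)
β3 stroke at J2  (Se1 (Se) sets effort on bond)
β0 stroke at J1  (common-f at J1 fixed by 1)
β2 stroke at I1  (J2: bond 3 brought effort, rest push out)

bond 0 stroke→J1
bond 1 stroke→Sf1
bond 2 stroke→I1
bond 3 stroke→J2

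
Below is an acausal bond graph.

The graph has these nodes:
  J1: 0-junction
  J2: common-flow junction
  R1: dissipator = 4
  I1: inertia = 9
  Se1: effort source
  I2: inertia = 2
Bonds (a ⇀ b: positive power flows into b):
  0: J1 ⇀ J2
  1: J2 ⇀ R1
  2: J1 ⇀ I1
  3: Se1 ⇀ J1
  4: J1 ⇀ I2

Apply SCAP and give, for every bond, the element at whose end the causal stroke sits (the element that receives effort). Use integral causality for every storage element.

β0 stroke→J2
β1 stroke→R1
β2 stroke→I1
β3 stroke→J1
β4 stroke→I2

b3 stroke at J1  (source Se1 imposes e)
b0 stroke at J2  (common-e at J1 fixed by 3)
b2 stroke at I1  (common-e at J1 fixed by 3)
b4 stroke at I2  (common-e at J1 fixed by 3)
b1 stroke at R1  (J2 needs exactly one f-in)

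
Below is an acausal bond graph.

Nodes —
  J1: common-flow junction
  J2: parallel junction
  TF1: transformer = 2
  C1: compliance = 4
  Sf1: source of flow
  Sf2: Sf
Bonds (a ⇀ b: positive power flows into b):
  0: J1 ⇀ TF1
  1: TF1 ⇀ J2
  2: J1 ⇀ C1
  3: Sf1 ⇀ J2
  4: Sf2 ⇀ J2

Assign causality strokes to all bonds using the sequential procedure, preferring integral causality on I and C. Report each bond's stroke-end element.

b0 stroke→TF1
b1 stroke→J2
b2 stroke→J1
b3 stroke→Sf1
b4 stroke→Sf2

β3 |Sf1  (Sf1 (Sf) sets flow on bond)
β4 |Sf2  (Sf2 fixes flow; stroke at Sf2)
β1 |J2  (only one effort-in slot at J2)
β0 |TF1  (TF1: transformer flips bond 1)
β2 |J1  (J1: bond 0 brought flow, rest push out)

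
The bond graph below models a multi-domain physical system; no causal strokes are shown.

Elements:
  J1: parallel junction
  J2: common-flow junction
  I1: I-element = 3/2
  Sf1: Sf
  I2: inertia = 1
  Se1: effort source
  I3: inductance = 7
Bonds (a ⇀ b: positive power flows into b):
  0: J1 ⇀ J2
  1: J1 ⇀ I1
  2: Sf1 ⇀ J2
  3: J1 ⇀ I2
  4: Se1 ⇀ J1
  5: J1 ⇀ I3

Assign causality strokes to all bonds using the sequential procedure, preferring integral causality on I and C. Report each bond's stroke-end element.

b2 |Sf1  (Sf1 (Sf) sets flow on bond)
b4 |J1  (source Se1 imposes e)
b0 |J2  (J1: bond 4 brought effort, rest push out)
b1 |I1  (J1: bond 4 brought effort, rest push out)
b3 |I2  (J1 effort already set via bond 4)
b5 |I3  (J1: bond 4 brought effort, rest push out)

bond 0 |J2
bond 1 |I1
bond 2 |Sf1
bond 3 |I2
bond 4 |J1
bond 5 |I3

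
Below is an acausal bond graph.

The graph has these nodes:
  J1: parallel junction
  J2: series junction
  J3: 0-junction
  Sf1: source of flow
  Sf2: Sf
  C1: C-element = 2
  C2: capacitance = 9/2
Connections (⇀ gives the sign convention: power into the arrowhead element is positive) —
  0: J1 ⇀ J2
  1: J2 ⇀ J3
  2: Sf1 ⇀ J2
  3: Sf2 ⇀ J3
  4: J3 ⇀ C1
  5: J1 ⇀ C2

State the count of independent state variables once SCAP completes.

b2 |Sf1  (Sf1 fixes flow; stroke at Sf1)
b3 |Sf2  (source Sf2 imposes f)
b0 |J2  (J2: bond 2 brought flow, rest push out)
b1 |J2  (J2: bond 2 brought flow, rest push out)
b4 |J3  (only one effort-in slot at J3)
b5 |J1  (J1 needs exactly one e-in)

2  (C1, C2 all integral)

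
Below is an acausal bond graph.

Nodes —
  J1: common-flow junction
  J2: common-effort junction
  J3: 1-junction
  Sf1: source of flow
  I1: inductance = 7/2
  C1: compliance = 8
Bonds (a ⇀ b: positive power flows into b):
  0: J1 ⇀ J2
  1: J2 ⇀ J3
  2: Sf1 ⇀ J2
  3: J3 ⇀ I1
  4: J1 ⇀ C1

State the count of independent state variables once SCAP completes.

#2 |Sf1  (source Sf1 imposes f)
#3 |I1  (prefer integral on I1)
#1 |J3  (1-jn J3 has f-setter on 3)
#0 |J2  (J2 needs exactly one e-in)
#4 |J1  (J1 flow already set via bond 0)

2  (C1, I1 all integral)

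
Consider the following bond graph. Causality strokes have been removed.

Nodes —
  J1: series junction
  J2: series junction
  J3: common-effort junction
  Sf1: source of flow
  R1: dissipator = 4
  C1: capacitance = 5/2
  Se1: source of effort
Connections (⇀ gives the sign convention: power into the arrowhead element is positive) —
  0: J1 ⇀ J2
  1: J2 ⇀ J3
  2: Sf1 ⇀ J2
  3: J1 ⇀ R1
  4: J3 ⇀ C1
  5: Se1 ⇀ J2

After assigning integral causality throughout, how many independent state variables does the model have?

1  (C1 all integral)

#2 stroke→Sf1  (Sf1 fixes flow; stroke at Sf1)
#5 stroke→J2  (Se1: effort source, stroke at far end)
#0 stroke→J2  (J2 flow already set via bond 2)
#1 stroke→J2  (1-jn J2 has f-setter on 2)
#4 stroke→J3  (J3: last free bond brings effort in)
#3 stroke→J1  (J1 flow already set via bond 0)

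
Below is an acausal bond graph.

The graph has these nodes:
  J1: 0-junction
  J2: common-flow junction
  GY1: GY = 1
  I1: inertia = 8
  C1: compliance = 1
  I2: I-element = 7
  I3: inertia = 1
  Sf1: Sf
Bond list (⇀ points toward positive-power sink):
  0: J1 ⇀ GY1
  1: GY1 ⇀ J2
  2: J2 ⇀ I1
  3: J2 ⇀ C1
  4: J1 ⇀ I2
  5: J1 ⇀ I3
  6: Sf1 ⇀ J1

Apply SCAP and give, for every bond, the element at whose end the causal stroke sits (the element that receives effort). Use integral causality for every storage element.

b0 stroke→J1
b1 stroke→J2
b2 stroke→I1
b3 stroke→J2
b4 stroke→I2
b5 stroke→I3
b6 stroke→Sf1

bond 6 stroke→Sf1  (source Sf1 imposes f)
bond 2 stroke→I1  (I1: I, integral causality)
bond 1 stroke→J2  (1-jn J2 has f-setter on 2)
bond 3 stroke→J2  (J2: bond 2 brought flow, rest push out)
bond 0 stroke→J1  (GY1: gyrator matches bond 1)
bond 4 stroke→I2  (J1 effort already set via bond 0)
bond 5 stroke→I3  (J1: bond 0 brought effort, rest push out)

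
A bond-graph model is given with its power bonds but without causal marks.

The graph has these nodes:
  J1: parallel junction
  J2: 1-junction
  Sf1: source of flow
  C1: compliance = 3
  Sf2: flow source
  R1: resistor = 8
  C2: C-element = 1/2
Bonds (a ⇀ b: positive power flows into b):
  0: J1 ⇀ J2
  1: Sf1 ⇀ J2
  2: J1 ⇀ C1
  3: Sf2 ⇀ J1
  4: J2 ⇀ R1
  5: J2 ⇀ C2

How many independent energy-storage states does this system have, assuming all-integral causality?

#1 stroke at Sf1  (Sf1 (Sf) sets flow on bond)
#3 stroke at Sf2  (Sf2: flow source, stroke at near end)
#0 stroke at J2  (J2 flow already set via bond 1)
#4 stroke at J2  (J2 flow already set via bond 1)
#5 stroke at J2  (1-jn J2 has f-setter on 1)
#2 stroke at J1  (J1: last free bond brings effort in)

2  (C1, C2 all integral)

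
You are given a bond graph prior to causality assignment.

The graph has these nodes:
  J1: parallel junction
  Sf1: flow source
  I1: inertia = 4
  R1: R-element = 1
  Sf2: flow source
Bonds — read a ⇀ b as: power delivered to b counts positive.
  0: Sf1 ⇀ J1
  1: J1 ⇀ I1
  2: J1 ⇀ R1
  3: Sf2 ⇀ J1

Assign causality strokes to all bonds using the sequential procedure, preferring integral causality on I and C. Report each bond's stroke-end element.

bond 0 |Sf1  (Sf1 fixes flow; stroke at Sf1)
bond 3 |Sf2  (Sf2 fixes flow; stroke at Sf2)
bond 1 |I1  (prefer integral on I1)
bond 2 |J1  (closing 0-jn rule on J1)

b0 |Sf1
b1 |I1
b2 |J1
b3 |Sf2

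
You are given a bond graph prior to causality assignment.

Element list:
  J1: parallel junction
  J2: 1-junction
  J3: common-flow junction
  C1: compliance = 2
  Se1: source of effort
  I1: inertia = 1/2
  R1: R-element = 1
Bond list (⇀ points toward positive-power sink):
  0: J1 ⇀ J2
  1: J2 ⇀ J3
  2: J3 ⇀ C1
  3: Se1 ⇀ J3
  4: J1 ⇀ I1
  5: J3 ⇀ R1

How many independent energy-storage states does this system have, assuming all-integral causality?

bond 3 |J3  (source Se1 imposes e)
bond 2 |J3  (C1 integral (e out))
bond 4 |I1  (prefer integral on I1)
bond 0 |J1  (J1 needs exactly one e-in)
bond 1 |J2  (common-f at J2 fixed by 0)
bond 5 |J3  (J3: bond 1 brought flow, rest push out)

2  (C1, I1 all integral)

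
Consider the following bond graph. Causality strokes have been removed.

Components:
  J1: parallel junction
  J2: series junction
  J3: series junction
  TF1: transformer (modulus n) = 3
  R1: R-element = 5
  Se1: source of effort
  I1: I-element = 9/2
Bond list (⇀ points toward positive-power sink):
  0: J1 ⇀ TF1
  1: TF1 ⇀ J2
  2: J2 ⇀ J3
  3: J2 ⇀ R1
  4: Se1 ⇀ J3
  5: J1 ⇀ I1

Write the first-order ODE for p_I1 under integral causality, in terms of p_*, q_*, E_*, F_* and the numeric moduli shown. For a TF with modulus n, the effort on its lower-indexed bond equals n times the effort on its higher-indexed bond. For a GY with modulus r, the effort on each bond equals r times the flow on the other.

β4 →J3  (Se1: effort source, stroke at far end)
β2 →J2  (J3 needs exactly one f-in)
β5 →I1  (I1 integral (f out))
β0 →J1  (J1: last free bond brings effort in)
β1 →TF1  (TF1: transformer flips bond 0)
β3 →J2  (J2 flow already set via bond 1)

dp_I1/dt = -3*E_Se1 - 10*p_I1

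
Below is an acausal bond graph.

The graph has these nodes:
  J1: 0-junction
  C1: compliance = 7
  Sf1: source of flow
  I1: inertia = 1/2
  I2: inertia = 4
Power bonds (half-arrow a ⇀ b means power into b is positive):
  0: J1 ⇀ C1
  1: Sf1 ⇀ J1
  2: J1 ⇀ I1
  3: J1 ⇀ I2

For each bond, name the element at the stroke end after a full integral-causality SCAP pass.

b0 |J1
b1 |Sf1
b2 |I1
b3 |I2

b1 →Sf1  (source Sf1 imposes f)
b0 →J1  (C1 integral (e out))
b2 →I1  (0-jn J1 has e-setter on 0)
b3 →I2  (J1: bond 0 brought effort, rest push out)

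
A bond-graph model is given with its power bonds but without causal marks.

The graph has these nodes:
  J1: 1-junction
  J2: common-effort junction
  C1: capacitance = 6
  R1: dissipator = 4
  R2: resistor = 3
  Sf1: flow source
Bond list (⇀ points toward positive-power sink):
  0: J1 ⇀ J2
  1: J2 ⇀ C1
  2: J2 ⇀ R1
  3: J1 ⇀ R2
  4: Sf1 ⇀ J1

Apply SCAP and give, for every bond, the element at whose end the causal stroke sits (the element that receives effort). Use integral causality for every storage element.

#0 |J1
#1 |J2
#2 |R1
#3 |J1
#4 |Sf1

#4 stroke at Sf1  (Sf1: flow source, stroke at near end)
#0 stroke at J1  (common-f at J1 fixed by 4)
#3 stroke at J1  (J1 flow already set via bond 4)
#1 stroke at J2  (C1 integral (e out))
#2 stroke at R1  (J2: bond 1 brought effort, rest push out)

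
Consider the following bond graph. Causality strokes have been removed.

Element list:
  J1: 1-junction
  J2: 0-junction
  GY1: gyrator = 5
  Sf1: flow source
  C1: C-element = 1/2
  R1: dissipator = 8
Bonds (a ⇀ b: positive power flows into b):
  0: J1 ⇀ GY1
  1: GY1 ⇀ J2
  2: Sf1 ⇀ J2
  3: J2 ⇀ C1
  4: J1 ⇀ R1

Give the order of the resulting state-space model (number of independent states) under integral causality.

β2 stroke→Sf1  (Sf1 (Sf) sets flow on bond)
β3 stroke→J2  (C1 integral (e out))
β1 stroke→GY1  (0-jn J2 has e-setter on 3)
β0 stroke→GY1  (GY1: gyrator matches bond 1)
β4 stroke→J1  (J1 flow already set via bond 0)

1  (C1 all integral)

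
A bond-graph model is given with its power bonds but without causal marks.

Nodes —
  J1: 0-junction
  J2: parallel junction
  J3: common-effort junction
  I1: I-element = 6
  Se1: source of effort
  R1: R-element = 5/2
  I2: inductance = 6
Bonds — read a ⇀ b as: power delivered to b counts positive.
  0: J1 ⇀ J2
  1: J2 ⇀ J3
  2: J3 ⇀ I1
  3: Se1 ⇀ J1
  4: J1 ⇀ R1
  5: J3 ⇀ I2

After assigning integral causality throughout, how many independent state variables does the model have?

2  (I1, I2 all integral)

bond 3 stroke at J1  (Se1 (Se) sets effort on bond)
bond 0 stroke at J2  (0-jn J1 has e-setter on 3)
bond 4 stroke at R1  (common-e at J1 fixed by 3)
bond 1 stroke at J3  (J2 effort already set via bond 0)
bond 2 stroke at I1  (common-e at J3 fixed by 1)
bond 5 stroke at I2  (J3 effort already set via bond 1)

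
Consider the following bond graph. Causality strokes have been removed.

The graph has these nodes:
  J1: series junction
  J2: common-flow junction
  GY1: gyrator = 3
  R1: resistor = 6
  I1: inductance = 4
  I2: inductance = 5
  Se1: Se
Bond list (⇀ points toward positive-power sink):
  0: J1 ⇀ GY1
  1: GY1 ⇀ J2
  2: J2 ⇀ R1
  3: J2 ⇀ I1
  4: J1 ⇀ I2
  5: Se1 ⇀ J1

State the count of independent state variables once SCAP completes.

bond 5 →J1  (source Se1 imposes e)
bond 3 →I1  (I1 integral (f out))
bond 1 →J2  (J2 flow already set via bond 3)
bond 2 →J2  (J2: bond 3 brought flow, rest push out)
bond 0 →J1  (GY1 both-in/both-out from 1)
bond 4 →I2  (J1: last free bond brings flow in)

2  (I1, I2 all integral)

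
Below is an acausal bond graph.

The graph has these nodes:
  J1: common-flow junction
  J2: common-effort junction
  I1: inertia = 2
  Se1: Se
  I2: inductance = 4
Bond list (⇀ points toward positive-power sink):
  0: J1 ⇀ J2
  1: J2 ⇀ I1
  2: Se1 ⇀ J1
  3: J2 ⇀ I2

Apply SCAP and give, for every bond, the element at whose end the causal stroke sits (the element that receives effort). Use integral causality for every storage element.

β0 stroke→J2
β1 stroke→I1
β2 stroke→J1
β3 stroke→I2

β2 |J1  (Se1 fixes effort; stroke away)
β0 |J2  (J1: last free bond brings flow in)
β1 |I1  (J2: bond 0 brought effort, rest push out)
β3 |I2  (0-jn J2 has e-setter on 0)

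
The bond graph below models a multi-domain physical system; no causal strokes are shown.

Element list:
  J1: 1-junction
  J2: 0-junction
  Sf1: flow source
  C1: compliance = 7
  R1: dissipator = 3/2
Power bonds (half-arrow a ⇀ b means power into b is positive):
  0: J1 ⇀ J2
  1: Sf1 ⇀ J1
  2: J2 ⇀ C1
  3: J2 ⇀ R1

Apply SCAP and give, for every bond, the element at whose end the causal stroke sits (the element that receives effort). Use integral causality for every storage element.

#0 stroke→J1
#1 stroke→Sf1
#2 stroke→J2
#3 stroke→R1

β1 →Sf1  (Sf1 (Sf) sets flow on bond)
β0 →J1  (common-f at J1 fixed by 1)
β2 →J2  (C1 integral (e out))
β3 →R1  (J2 effort already set via bond 2)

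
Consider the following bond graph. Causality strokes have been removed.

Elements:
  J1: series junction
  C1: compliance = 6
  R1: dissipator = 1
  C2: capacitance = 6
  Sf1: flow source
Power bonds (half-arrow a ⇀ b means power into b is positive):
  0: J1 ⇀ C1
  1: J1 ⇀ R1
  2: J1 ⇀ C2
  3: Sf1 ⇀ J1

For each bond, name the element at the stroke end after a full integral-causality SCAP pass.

β3 stroke at Sf1  (Sf1 (Sf) sets flow on bond)
β0 stroke at J1  (common-f at J1 fixed by 3)
β1 stroke at J1  (common-f at J1 fixed by 3)
β2 stroke at J1  (common-f at J1 fixed by 3)

bond 0 stroke→J1
bond 1 stroke→J1
bond 2 stroke→J1
bond 3 stroke→Sf1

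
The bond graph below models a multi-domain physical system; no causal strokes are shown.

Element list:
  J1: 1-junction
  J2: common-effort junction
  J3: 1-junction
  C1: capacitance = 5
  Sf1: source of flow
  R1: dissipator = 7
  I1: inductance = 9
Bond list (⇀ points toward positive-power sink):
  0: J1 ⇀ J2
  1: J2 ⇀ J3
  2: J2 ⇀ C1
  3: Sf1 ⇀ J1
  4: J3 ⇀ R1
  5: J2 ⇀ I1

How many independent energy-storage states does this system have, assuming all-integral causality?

2  (C1, I1 all integral)

#3 stroke at Sf1  (Sf1 (Sf) sets flow on bond)
#0 stroke at J1  (common-f at J1 fixed by 3)
#2 stroke at J2  (prefer integral on C1)
#1 stroke at J3  (J2 effort already set via bond 2)
#5 stroke at I1  (J2 effort already set via bond 2)
#4 stroke at R1  (J3: last free bond brings flow in)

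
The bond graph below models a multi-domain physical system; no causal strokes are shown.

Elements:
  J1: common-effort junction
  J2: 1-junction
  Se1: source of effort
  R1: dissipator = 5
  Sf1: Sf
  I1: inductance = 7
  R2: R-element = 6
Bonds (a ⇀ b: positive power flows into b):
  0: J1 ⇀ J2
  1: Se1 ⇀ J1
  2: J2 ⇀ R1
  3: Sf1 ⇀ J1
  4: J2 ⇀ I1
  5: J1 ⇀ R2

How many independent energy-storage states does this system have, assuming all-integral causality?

b1 |J1  (Se1 fixes effort; stroke away)
b3 |Sf1  (Sf1 (Sf) sets flow on bond)
b0 |J2  (0-jn J1 has e-setter on 1)
b5 |R2  (0-jn J1 has e-setter on 1)
b4 |I1  (I1 integral (f out))
b2 |J2  (J2: bond 4 brought flow, rest push out)

1  (I1 all integral)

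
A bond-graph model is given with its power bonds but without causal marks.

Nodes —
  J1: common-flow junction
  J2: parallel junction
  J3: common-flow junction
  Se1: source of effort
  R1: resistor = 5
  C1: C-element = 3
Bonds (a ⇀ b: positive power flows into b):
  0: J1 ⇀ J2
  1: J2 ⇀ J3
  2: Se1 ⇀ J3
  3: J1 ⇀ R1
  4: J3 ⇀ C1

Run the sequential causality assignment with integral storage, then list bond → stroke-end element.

#0 stroke at J1
#1 stroke at J2
#2 stroke at J3
#3 stroke at R1
#4 stroke at J3

b2 stroke at J3  (source Se1 imposes e)
b4 stroke at J3  (prefer integral on C1)
b1 stroke at J2  (J3 needs exactly one f-in)
b0 stroke at J1  (J2 effort already set via bond 1)
b3 stroke at R1  (only one flow-in slot at J1)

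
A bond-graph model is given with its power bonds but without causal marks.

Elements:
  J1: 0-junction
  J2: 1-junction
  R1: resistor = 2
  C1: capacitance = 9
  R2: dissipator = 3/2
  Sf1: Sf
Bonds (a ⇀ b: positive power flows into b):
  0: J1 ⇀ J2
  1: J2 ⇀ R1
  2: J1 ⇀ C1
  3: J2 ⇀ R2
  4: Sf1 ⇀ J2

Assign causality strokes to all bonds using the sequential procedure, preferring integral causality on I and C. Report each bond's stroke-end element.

β0 stroke→J2
β1 stroke→J2
β2 stroke→J1
β3 stroke→J2
β4 stroke→Sf1

bond 4 |Sf1  (Sf1: flow source, stroke at near end)
bond 0 |J2  (J2: bond 4 brought flow, rest push out)
bond 1 |J2  (common-f at J2 fixed by 4)
bond 3 |J2  (1-jn J2 has f-setter on 4)
bond 2 |J1  (closing 0-jn rule on J1)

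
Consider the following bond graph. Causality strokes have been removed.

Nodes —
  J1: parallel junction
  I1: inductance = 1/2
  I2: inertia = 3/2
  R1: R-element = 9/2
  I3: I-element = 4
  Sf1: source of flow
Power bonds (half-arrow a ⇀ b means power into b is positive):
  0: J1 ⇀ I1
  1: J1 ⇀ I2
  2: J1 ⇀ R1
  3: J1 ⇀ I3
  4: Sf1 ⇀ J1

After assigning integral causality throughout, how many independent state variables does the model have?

#4 →Sf1  (source Sf1 imposes f)
#0 →I1  (I1: I, integral causality)
#1 →I2  (I2 integral (f out))
#3 →I3  (prefer integral on I3)
#2 →J1  (closing 0-jn rule on J1)

3  (I1, I2, I3 all integral)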